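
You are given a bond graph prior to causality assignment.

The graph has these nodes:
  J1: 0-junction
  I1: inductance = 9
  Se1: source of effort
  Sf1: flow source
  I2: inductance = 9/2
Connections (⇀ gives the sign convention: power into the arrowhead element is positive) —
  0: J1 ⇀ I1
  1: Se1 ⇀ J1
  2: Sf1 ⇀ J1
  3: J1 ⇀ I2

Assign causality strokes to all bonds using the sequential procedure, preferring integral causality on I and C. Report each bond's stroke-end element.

b0 →I1
b1 →J1
b2 →Sf1
b3 →I2

bond 1 →J1  (source Se1 imposes e)
bond 2 →Sf1  (Sf1 (Sf) sets flow on bond)
bond 0 →I1  (0-jn J1 has e-setter on 1)
bond 3 →I2  (common-e at J1 fixed by 1)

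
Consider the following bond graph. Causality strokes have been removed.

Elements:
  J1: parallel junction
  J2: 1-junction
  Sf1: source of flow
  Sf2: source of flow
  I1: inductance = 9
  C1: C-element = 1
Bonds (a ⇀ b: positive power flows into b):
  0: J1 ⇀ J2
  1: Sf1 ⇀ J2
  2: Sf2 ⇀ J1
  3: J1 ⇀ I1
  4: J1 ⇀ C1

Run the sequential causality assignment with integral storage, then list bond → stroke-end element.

b1 stroke→Sf1  (Sf1 fixes flow; stroke at Sf1)
b2 stroke→Sf2  (Sf2: flow source, stroke at near end)
b0 stroke→J2  (J2 flow already set via bond 1)
b3 stroke→I1  (I1: I, integral causality)
b4 stroke→J1  (only one effort-in slot at J1)

β0 →J2
β1 →Sf1
β2 →Sf2
β3 →I1
β4 →J1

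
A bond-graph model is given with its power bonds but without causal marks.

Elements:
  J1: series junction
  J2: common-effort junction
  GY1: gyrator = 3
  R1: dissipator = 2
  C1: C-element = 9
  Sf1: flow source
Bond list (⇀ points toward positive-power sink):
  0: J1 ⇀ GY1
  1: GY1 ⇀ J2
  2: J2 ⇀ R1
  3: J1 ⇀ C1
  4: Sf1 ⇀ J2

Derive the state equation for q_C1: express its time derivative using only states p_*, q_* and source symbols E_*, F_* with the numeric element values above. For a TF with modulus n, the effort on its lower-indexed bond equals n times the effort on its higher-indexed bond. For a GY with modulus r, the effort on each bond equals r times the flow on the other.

β4 stroke at Sf1  (Sf1 (Sf) sets flow on bond)
β3 stroke at J1  (C1: C, integral causality)
β0 stroke at GY1  (J1: last free bond brings flow in)
β1 stroke at GY1  (GY GY1: same side as bond 0)
β2 stroke at J2  (J2 needs exactly one e-in)

dq_C1/dt = 2*F_Sf1/3 - 2*q_C1/81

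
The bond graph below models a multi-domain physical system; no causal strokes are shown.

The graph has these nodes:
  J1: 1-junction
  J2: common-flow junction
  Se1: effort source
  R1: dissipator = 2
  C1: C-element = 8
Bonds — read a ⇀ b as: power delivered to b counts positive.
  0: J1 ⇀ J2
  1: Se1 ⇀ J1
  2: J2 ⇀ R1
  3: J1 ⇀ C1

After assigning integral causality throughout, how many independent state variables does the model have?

1  (C1 all integral)

b1 stroke→J1  (Se1: effort source, stroke at far end)
b3 stroke→J1  (C1: C, integral causality)
b0 stroke→J2  (J1 needs exactly one f-in)
b2 stroke→R1  (only one flow-in slot at J2)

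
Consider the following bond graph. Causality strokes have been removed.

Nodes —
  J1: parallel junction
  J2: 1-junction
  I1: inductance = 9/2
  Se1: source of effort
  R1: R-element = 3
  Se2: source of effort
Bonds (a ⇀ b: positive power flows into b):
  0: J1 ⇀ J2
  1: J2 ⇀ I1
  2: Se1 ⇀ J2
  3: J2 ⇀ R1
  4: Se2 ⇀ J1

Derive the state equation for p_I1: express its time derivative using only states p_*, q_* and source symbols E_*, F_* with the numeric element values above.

bond 2 stroke at J2  (Se1 (Se) sets effort on bond)
bond 4 stroke at J1  (source Se2 imposes e)
bond 0 stroke at J2  (common-e at J1 fixed by 4)
bond 1 stroke at I1  (I1 integral (f out))
bond 3 stroke at J2  (1-jn J2 has f-setter on 1)

dp_I1/dt = E_Se1 + E_Se2 - 2*p_I1/3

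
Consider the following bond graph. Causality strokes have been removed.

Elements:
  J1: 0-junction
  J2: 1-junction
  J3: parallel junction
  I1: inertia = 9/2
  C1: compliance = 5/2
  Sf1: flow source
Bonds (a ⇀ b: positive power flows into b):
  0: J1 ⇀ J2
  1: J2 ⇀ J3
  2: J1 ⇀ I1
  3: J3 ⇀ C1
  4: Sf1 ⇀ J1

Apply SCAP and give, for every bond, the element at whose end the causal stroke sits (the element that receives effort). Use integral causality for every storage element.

#4 stroke at Sf1  (Sf1 (Sf) sets flow on bond)
#2 stroke at I1  (I1 outputs flow p/I1)
#0 stroke at J1  (closing 0-jn rule on J1)
#1 stroke at J2  (J2: bond 0 brought flow, rest push out)
#3 stroke at J3  (closing 0-jn rule on J3)

β0 →J1
β1 →J2
β2 →I1
β3 →J3
β4 →Sf1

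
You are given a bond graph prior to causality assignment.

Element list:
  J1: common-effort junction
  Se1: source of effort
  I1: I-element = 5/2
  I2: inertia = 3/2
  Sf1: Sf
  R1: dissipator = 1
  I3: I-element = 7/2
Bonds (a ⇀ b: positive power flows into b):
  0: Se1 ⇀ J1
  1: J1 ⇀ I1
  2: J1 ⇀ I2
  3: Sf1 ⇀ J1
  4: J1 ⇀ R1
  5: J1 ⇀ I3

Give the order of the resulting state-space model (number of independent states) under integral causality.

3  (I1, I2, I3 all integral)

bond 0 stroke at J1  (Se1: effort source, stroke at far end)
bond 3 stroke at Sf1  (source Sf1 imposes f)
bond 1 stroke at I1  (0-jn J1 has e-setter on 0)
bond 2 stroke at I2  (J1: bond 0 brought effort, rest push out)
bond 4 stroke at R1  (J1: bond 0 brought effort, rest push out)
bond 5 stroke at I3  (common-e at J1 fixed by 0)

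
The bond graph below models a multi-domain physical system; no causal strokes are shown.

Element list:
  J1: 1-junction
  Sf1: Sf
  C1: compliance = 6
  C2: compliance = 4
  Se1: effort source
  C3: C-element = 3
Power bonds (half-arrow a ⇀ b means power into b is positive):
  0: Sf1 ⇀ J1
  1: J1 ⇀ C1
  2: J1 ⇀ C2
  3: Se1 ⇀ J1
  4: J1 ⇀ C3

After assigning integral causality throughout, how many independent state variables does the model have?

3  (C1, C2, C3 all integral)

β0 →Sf1  (source Sf1 imposes f)
β3 →J1  (Se1 fixes effort; stroke away)
β1 →J1  (J1 flow already set via bond 0)
β2 →J1  (common-f at J1 fixed by 0)
β4 →J1  (J1 flow already set via bond 0)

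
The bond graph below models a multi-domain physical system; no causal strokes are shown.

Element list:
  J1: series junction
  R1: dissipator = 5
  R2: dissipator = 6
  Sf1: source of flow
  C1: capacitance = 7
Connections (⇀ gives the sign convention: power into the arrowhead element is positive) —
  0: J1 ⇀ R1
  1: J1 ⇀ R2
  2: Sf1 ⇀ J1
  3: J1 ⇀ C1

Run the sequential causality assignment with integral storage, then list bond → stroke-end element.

β0 stroke→J1
β1 stroke→J1
β2 stroke→Sf1
β3 stroke→J1

#2 stroke at Sf1  (Sf1 (Sf) sets flow on bond)
#0 stroke at J1  (common-f at J1 fixed by 2)
#1 stroke at J1  (1-jn J1 has f-setter on 2)
#3 stroke at J1  (J1: bond 2 brought flow, rest push out)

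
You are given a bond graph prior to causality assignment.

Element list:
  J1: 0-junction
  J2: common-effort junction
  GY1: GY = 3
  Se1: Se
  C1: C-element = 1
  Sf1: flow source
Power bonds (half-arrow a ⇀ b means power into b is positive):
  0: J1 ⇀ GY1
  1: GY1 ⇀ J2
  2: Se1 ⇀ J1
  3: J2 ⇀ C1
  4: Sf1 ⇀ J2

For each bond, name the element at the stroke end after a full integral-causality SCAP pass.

#0 |GY1
#1 |GY1
#2 |J1
#3 |J2
#4 |Sf1

β2 stroke at J1  (Se1 fixes effort; stroke away)
β4 stroke at Sf1  (Sf1 fixes flow; stroke at Sf1)
β0 stroke at GY1  (J1 effort already set via bond 2)
β1 stroke at GY1  (GY GY1: same side as bond 0)
β3 stroke at J2  (J2 needs exactly one e-in)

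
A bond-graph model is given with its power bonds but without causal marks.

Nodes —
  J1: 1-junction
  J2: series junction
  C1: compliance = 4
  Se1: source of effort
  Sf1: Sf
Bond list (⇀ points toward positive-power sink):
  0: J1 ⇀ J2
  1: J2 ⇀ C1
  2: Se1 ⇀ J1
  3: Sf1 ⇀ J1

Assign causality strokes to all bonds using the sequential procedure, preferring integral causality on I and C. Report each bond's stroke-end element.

β2 |J1  (Se1: effort source, stroke at far end)
β3 |Sf1  (source Sf1 imposes f)
β0 |J1  (1-jn J1 has f-setter on 3)
β1 |J2  (common-f at J2 fixed by 0)

#0 stroke→J1
#1 stroke→J2
#2 stroke→J1
#3 stroke→Sf1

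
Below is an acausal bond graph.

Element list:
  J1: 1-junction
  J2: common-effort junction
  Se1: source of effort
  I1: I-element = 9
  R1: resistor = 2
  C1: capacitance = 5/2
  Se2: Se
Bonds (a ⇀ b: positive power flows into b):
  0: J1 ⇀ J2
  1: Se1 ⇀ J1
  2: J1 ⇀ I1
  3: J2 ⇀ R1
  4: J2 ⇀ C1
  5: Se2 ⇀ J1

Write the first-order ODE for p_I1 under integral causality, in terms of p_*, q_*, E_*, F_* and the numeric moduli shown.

#1 |J1  (Se1 fixes effort; stroke away)
#5 |J1  (Se2 (Se) sets effort on bond)
#2 |I1  (I1: I, integral causality)
#0 |J1  (J1 flow already set via bond 2)
#4 |J2  (C1: C, integral causality)
#3 |R1  (J2 effort already set via bond 4)

dp_I1/dt = E_Se1 + E_Se2 - 2*q_C1/5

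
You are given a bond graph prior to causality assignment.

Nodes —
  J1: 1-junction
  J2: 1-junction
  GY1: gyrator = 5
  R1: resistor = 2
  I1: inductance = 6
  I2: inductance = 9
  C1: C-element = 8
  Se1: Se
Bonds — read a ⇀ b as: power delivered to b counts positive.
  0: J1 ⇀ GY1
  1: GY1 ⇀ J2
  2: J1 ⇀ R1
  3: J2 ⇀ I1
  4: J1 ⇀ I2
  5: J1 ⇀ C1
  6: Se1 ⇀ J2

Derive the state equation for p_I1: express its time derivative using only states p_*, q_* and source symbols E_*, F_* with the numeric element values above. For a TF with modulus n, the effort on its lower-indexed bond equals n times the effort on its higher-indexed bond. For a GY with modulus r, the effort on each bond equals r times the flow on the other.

#6 →J2  (Se1: effort source, stroke at far end)
#3 →I1  (I1 integral (f out))
#1 →J2  (1-jn J2 has f-setter on 3)
#0 →J1  (through GY1, causality inverts; strokes same side of GY1)
#4 →I2  (I2: I, integral causality)
#2 →J1  (J1: bond 4 brought flow, rest push out)
#5 →J1  (J1: bond 4 brought flow, rest push out)

dp_I1/dt = E_Se1 + 5*p_I2/9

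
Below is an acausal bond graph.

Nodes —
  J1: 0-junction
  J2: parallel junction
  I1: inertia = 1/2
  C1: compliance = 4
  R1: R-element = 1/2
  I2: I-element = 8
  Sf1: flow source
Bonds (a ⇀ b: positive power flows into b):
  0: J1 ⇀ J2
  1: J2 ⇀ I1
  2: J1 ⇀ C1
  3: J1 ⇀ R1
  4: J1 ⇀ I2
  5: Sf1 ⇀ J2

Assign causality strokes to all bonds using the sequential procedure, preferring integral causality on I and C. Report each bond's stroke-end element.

β0 |J2
β1 |I1
β2 |J1
β3 |R1
β4 |I2
β5 |Sf1

#5 →Sf1  (source Sf1 imposes f)
#1 →I1  (I1 integral (f out))
#0 →J2  (J2 needs exactly one e-in)
#2 →J1  (C1: C, integral causality)
#3 →R1  (J1 effort already set via bond 2)
#4 →I2  (J1: bond 2 brought effort, rest push out)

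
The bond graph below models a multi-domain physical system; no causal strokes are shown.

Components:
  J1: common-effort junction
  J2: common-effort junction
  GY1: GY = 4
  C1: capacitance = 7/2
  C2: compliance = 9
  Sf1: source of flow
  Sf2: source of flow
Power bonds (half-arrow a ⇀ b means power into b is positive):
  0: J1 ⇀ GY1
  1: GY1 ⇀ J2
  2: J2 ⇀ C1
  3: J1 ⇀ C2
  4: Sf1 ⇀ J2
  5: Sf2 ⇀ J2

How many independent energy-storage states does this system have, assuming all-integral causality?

2  (C1, C2 all integral)

β4 stroke→Sf1  (Sf1 fixes flow; stroke at Sf1)
β5 stroke→Sf2  (source Sf2 imposes f)
β2 stroke→J2  (prefer integral on C1)
β1 stroke→GY1  (common-e at J2 fixed by 2)
β0 stroke→GY1  (GY1 both-in/both-out from 1)
β3 stroke→J1  (J1: last free bond brings effort in)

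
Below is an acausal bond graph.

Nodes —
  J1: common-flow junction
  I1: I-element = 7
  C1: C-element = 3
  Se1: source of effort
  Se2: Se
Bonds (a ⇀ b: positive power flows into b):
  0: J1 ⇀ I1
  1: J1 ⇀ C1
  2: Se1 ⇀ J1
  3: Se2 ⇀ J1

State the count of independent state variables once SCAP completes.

2  (C1, I1 all integral)

β2 stroke at J1  (Se1 fixes effort; stroke away)
β3 stroke at J1  (Se2: effort source, stroke at far end)
β0 stroke at I1  (prefer integral on I1)
β1 stroke at J1  (J1 flow already set via bond 0)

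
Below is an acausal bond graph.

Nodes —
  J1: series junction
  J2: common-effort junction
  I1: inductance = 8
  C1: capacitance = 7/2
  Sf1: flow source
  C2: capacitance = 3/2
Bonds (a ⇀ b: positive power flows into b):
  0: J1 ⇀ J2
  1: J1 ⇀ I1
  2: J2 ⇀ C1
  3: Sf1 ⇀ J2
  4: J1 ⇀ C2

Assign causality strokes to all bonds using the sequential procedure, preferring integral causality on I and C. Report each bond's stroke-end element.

#0 →J1
#1 →I1
#2 →J2
#3 →Sf1
#4 →J1

b3 stroke→Sf1  (Sf1: flow source, stroke at near end)
b1 stroke→I1  (I1 integral (f out))
b0 stroke→J1  (common-f at J1 fixed by 1)
b4 stroke→J1  (common-f at J1 fixed by 1)
b2 stroke→J2  (J2: last free bond brings effort in)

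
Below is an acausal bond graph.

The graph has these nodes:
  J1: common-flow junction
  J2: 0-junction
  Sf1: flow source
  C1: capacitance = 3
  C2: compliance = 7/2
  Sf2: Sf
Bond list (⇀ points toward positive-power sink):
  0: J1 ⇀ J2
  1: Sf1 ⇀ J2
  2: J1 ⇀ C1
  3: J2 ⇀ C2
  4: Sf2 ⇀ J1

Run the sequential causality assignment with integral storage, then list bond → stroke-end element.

bond 1 |Sf1  (Sf1: flow source, stroke at near end)
bond 4 |Sf2  (Sf2 (Sf) sets flow on bond)
bond 0 |J1  (J1 flow already set via bond 4)
bond 2 |J1  (J1: bond 4 brought flow, rest push out)
bond 3 |J2  (closing 0-jn rule on J2)

b0 stroke at J1
b1 stroke at Sf1
b2 stroke at J1
b3 stroke at J2
b4 stroke at Sf2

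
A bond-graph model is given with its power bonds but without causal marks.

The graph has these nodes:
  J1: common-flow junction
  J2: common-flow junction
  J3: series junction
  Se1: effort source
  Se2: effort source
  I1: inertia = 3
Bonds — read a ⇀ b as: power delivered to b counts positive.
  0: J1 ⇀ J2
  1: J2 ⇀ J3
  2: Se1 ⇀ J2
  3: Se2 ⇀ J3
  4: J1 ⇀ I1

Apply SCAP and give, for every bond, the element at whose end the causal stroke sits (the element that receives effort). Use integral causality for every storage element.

β0 |J1
β1 |J2
β2 |J2
β3 |J3
β4 |I1

bond 2 stroke at J2  (Se1: effort source, stroke at far end)
bond 3 stroke at J3  (source Se2 imposes e)
bond 1 stroke at J2  (only one flow-in slot at J3)
bond 0 stroke at J1  (closing 1-jn rule on J2)
bond 4 stroke at I1  (only one flow-in slot at J1)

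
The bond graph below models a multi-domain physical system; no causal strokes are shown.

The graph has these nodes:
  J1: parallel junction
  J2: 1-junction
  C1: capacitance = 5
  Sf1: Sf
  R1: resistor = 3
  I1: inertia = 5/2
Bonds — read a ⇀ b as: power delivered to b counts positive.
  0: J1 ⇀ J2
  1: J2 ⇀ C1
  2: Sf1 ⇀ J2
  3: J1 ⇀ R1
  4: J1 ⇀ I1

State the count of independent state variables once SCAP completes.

2  (C1, I1 all integral)

bond 2 stroke→Sf1  (source Sf1 imposes f)
bond 0 stroke→J2  (common-f at J2 fixed by 2)
bond 1 stroke→J2  (J2: bond 2 brought flow, rest push out)
bond 4 stroke→I1  (prefer integral on I1)
bond 3 stroke→J1  (J1 needs exactly one e-in)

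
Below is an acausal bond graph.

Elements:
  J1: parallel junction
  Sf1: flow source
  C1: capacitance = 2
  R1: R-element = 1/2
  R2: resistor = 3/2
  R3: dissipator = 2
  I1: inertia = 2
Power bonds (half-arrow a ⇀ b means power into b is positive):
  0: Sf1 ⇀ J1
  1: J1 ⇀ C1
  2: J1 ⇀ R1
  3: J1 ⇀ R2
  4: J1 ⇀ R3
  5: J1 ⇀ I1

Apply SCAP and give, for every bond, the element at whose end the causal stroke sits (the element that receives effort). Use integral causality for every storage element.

β0 stroke→Sf1
β1 stroke→J1
β2 stroke→R1
β3 stroke→R2
β4 stroke→R3
β5 stroke→I1

β0 stroke→Sf1  (Sf1: flow source, stroke at near end)
β1 stroke→J1  (C1: C, integral causality)
β2 stroke→R1  (0-jn J1 has e-setter on 1)
β3 stroke→R2  (J1: bond 1 brought effort, rest push out)
β4 stroke→R3  (common-e at J1 fixed by 1)
β5 stroke→I1  (J1 effort already set via bond 1)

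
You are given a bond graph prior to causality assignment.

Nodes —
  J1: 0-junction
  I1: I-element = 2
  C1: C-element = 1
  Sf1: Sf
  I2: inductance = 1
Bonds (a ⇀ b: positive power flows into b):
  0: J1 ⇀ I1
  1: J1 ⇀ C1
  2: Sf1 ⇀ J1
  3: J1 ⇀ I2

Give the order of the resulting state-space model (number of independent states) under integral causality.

3  (C1, I1, I2 all integral)

β2 |Sf1  (Sf1: flow source, stroke at near end)
β0 |I1  (I1 integral (f out))
β1 |J1  (C1 integral (e out))
β3 |I2  (J1 effort already set via bond 1)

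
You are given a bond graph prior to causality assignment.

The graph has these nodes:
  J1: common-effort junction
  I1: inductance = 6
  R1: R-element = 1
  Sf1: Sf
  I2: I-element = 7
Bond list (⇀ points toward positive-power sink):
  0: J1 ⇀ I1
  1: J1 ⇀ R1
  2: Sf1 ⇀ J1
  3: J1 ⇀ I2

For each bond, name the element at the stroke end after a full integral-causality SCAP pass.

β2 →Sf1  (source Sf1 imposes f)
β0 →I1  (I1 outputs flow p/I1)
β3 →I2  (I2 outputs flow p/I2)
β1 →J1  (only one effort-in slot at J1)

β0 |I1
β1 |J1
β2 |Sf1
β3 |I2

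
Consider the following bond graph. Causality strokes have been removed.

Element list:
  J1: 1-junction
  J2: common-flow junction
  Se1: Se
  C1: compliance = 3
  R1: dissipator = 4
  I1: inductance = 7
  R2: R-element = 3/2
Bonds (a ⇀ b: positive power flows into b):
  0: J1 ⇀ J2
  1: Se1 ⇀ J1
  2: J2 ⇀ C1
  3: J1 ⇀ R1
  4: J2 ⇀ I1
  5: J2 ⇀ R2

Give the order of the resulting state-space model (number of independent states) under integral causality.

2  (C1, I1 all integral)

bond 1 stroke→J1  (Se1 (Se) sets effort on bond)
bond 2 stroke→J2  (C1 integral (e out))
bond 4 stroke→I1  (I1: I, integral causality)
bond 0 stroke→J2  (J2 flow already set via bond 4)
bond 5 stroke→J2  (common-f at J2 fixed by 4)
bond 3 stroke→J1  (common-f at J1 fixed by 0)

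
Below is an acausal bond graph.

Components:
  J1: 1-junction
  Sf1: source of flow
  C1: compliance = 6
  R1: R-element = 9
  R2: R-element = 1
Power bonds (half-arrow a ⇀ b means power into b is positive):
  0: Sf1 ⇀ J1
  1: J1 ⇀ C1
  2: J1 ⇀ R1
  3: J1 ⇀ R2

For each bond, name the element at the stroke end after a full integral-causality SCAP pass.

#0 stroke→Sf1
#1 stroke→J1
#2 stroke→J1
#3 stroke→J1

bond 0 →Sf1  (Sf1: flow source, stroke at near end)
bond 1 →J1  (J1: bond 0 brought flow, rest push out)
bond 2 →J1  (1-jn J1 has f-setter on 0)
bond 3 →J1  (common-f at J1 fixed by 0)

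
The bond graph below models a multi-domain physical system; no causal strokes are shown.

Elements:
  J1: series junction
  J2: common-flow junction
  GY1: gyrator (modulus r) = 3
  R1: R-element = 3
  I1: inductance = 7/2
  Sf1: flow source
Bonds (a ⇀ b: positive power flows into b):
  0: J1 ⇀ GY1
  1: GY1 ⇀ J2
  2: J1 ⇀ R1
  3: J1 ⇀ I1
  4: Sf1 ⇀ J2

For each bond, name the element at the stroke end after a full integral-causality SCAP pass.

bond 0 stroke→J1
bond 1 stroke→J2
bond 2 stroke→J1
bond 3 stroke→I1
bond 4 stroke→Sf1

#4 |Sf1  (source Sf1 imposes f)
#1 |J2  (common-f at J2 fixed by 4)
#0 |J1  (through GY1, causality inverts; strokes same side of GY1)
#3 |I1  (I1 outputs flow p/I1)
#2 |J1  (1-jn J1 has f-setter on 3)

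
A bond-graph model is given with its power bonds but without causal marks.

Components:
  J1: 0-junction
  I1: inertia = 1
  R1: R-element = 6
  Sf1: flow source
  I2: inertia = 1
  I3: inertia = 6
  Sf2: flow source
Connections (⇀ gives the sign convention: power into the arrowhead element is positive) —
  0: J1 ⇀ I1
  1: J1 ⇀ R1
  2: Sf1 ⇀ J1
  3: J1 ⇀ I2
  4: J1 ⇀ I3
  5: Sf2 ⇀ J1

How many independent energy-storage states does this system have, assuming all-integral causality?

3  (I1, I2, I3 all integral)

#2 →Sf1  (Sf1: flow source, stroke at near end)
#5 →Sf2  (Sf2: flow source, stroke at near end)
#0 →I1  (I1: I, integral causality)
#3 →I2  (prefer integral on I2)
#4 →I3  (prefer integral on I3)
#1 →J1  (J1 needs exactly one e-in)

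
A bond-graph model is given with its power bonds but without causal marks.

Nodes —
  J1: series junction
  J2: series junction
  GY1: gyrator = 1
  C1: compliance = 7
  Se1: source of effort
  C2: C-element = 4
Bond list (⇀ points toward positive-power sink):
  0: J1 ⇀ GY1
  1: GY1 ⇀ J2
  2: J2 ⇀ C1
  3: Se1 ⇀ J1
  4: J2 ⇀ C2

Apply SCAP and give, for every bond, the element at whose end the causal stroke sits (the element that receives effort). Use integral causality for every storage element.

β0 stroke at GY1
β1 stroke at GY1
β2 stroke at J2
β3 stroke at J1
β4 stroke at J2

β3 stroke at J1  (Se1 (Se) sets effort on bond)
β0 stroke at GY1  (closing 1-jn rule on J1)
β1 stroke at GY1  (GY1 both-in/both-out from 0)
β2 stroke at J2  (common-f at J2 fixed by 1)
β4 stroke at J2  (J2: bond 1 brought flow, rest push out)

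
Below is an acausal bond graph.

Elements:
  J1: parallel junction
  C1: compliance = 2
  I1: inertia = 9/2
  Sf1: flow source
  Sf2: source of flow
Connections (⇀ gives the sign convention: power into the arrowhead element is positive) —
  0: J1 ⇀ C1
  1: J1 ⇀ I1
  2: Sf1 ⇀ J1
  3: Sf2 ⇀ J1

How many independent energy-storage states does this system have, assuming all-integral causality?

2  (C1, I1 all integral)

β2 |Sf1  (Sf1: flow source, stroke at near end)
β3 |Sf2  (Sf2 (Sf) sets flow on bond)
β0 |J1  (C1 outputs effort q/C1)
β1 |I1  (0-jn J1 has e-setter on 0)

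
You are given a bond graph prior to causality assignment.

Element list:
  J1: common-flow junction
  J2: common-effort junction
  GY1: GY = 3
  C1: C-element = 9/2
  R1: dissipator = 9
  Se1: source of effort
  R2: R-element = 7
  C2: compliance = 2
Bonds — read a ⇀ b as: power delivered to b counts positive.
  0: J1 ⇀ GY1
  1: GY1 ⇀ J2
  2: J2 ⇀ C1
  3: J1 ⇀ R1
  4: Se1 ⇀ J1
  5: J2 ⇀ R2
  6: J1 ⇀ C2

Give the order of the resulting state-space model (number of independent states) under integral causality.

b4 stroke→J1  (Se1 (Se) sets effort on bond)
b2 stroke→J2  (C1: C, integral causality)
b1 stroke→GY1  (common-e at J2 fixed by 2)
b5 stroke→R2  (common-e at J2 fixed by 2)
b0 stroke→GY1  (GY1: gyrator matches bond 1)
b3 stroke→J1  (J1 flow already set via bond 0)
b6 stroke→J1  (J1: bond 0 brought flow, rest push out)

2  (C1, C2 all integral)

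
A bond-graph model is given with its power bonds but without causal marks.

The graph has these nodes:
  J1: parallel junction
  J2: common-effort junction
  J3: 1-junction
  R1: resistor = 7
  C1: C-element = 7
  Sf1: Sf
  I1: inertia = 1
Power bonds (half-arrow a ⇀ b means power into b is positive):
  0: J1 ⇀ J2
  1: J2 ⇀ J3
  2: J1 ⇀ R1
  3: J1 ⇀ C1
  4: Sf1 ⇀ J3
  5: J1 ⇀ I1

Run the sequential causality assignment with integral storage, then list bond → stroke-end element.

bond 0 stroke at J2
bond 1 stroke at J3
bond 2 stroke at R1
bond 3 stroke at J1
bond 4 stroke at Sf1
bond 5 stroke at I1

#4 stroke→Sf1  (source Sf1 imposes f)
#1 stroke→J3  (J3: bond 4 brought flow, rest push out)
#0 stroke→J2  (closing 0-jn rule on J2)
#3 stroke→J1  (C1 integral (e out))
#2 stroke→R1  (common-e at J1 fixed by 3)
#5 stroke→I1  (J1 effort already set via bond 3)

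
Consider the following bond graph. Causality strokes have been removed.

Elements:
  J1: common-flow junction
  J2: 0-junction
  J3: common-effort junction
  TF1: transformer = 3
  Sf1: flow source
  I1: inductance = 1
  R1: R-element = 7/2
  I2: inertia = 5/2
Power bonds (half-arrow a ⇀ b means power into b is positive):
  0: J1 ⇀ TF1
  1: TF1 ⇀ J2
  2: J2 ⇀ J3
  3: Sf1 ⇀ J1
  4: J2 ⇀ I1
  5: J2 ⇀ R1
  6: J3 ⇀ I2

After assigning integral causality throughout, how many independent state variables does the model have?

β3 |Sf1  (source Sf1 imposes f)
β0 |J1  (1-jn J1 has f-setter on 3)
β1 |TF1  (TF1 one-in-one-out from 0)
β4 |I1  (I1 integral (f out))
β6 |I2  (prefer integral on I2)
β2 |J3  (J3: last free bond brings effort in)
β5 |J2  (J2: last free bond brings effort in)

2  (I1, I2 all integral)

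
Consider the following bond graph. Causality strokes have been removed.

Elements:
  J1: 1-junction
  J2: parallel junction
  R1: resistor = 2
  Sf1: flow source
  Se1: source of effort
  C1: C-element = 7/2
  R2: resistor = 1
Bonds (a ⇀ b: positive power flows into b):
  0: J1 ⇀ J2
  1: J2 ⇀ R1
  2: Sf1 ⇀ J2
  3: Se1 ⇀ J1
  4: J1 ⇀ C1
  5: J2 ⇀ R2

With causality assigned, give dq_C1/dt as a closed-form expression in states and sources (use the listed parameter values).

b2 stroke at Sf1  (Sf1 (Sf) sets flow on bond)
b3 stroke at J1  (Se1 fixes effort; stroke away)
b4 stroke at J1  (prefer integral on C1)
b0 stroke at J2  (only one flow-in slot at J1)
b1 stroke at R1  (J2 effort already set via bond 0)
b5 stroke at R2  (common-e at J2 fixed by 0)

dq_C1/dt = 3*E_Se1/2 - F_Sf1 - 3*q_C1/7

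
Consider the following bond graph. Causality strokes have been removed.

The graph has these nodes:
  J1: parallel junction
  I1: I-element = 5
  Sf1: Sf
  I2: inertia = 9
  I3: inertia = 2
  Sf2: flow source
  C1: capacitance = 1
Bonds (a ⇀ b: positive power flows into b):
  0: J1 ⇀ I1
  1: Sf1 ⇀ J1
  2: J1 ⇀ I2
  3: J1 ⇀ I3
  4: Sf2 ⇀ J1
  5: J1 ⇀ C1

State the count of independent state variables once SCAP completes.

4  (C1, I1, I2, I3 all integral)

bond 1 |Sf1  (Sf1 fixes flow; stroke at Sf1)
bond 4 |Sf2  (source Sf2 imposes f)
bond 0 |I1  (I1: I, integral causality)
bond 2 |I2  (I2 integral (f out))
bond 3 |I3  (I3 integral (f out))
bond 5 |J1  (only one effort-in slot at J1)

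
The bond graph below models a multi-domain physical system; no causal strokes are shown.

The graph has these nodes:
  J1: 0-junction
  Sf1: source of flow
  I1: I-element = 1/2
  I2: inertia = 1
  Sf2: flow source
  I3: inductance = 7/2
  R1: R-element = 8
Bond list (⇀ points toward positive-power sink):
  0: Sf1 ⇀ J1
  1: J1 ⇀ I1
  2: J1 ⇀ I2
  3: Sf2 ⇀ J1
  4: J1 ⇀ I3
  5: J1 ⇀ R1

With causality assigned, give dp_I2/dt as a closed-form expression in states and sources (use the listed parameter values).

#0 stroke at Sf1  (source Sf1 imposes f)
#3 stroke at Sf2  (Sf2 fixes flow; stroke at Sf2)
#1 stroke at I1  (prefer integral on I1)
#2 stroke at I2  (prefer integral on I2)
#4 stroke at I3  (prefer integral on I3)
#5 stroke at J1  (J1: last free bond brings effort in)

dp_I2/dt = 8*F_Sf1 + 8*F_Sf2 - 16*p_I1 - 8*p_I2 - 16*p_I3/7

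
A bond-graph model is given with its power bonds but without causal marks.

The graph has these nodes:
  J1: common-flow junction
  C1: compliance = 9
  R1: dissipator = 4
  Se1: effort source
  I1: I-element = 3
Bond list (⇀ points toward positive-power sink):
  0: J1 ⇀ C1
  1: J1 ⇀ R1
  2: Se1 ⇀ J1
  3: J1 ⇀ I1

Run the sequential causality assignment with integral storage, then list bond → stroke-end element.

β2 →J1  (source Se1 imposes e)
β0 →J1  (C1: C, integral causality)
β3 →I1  (I1 outputs flow p/I1)
β1 →J1  (common-f at J1 fixed by 3)

b0 |J1
b1 |J1
b2 |J1
b3 |I1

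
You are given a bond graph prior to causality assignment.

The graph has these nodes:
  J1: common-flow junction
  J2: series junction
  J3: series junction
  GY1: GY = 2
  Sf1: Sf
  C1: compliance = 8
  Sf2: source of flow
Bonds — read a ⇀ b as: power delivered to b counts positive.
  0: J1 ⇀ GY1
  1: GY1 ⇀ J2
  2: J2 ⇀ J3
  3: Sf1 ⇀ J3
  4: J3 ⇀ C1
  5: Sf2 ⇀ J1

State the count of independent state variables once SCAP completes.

1  (C1 all integral)

#3 stroke at Sf1  (Sf1 (Sf) sets flow on bond)
#5 stroke at Sf2  (source Sf2 imposes f)
#0 stroke at J1  (J1: bond 5 brought flow, rest push out)
#2 stroke at J3  (1-jn J3 has f-setter on 3)
#4 stroke at J3  (1-jn J3 has f-setter on 3)
#1 stroke at J2  (through GY1, causality inverts; strokes same side of GY1)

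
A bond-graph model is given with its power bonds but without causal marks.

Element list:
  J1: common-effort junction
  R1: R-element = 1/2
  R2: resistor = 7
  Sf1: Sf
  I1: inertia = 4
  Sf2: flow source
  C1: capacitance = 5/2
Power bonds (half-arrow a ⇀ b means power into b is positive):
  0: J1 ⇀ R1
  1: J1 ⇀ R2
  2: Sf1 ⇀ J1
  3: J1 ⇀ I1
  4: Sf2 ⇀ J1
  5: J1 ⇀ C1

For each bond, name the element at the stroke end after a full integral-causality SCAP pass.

b0 →R1
b1 →R2
b2 →Sf1
b3 →I1
b4 →Sf2
b5 →J1

bond 2 stroke→Sf1  (Sf1: flow source, stroke at near end)
bond 4 stroke→Sf2  (Sf2 fixes flow; stroke at Sf2)
bond 3 stroke→I1  (I1 outputs flow p/I1)
bond 5 stroke→J1  (prefer integral on C1)
bond 0 stroke→R1  (common-e at J1 fixed by 5)
bond 1 stroke→R2  (J1 effort already set via bond 5)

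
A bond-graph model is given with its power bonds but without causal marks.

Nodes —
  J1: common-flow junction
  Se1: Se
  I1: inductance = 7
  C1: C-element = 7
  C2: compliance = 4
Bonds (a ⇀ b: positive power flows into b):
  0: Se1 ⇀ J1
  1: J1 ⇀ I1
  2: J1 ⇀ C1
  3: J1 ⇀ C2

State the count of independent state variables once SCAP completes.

#0 |J1  (Se1 fixes effort; stroke away)
#1 |I1  (prefer integral on I1)
#2 |J1  (J1: bond 1 brought flow, rest push out)
#3 |J1  (J1: bond 1 brought flow, rest push out)

3  (C1, C2, I1 all integral)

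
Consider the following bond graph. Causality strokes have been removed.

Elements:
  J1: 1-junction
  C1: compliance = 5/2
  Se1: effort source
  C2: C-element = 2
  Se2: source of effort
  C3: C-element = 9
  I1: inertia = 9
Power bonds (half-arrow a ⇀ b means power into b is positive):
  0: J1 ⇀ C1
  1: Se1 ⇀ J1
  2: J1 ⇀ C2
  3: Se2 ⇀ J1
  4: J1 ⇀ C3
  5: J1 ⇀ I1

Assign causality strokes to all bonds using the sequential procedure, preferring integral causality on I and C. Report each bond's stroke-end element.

b0 |J1
b1 |J1
b2 |J1
b3 |J1
b4 |J1
b5 |I1

b1 |J1  (source Se1 imposes e)
b3 |J1  (source Se2 imposes e)
b0 |J1  (prefer integral on C1)
b2 |J1  (C2: C, integral causality)
b4 |J1  (C3: C, integral causality)
b5 |I1  (closing 1-jn rule on J1)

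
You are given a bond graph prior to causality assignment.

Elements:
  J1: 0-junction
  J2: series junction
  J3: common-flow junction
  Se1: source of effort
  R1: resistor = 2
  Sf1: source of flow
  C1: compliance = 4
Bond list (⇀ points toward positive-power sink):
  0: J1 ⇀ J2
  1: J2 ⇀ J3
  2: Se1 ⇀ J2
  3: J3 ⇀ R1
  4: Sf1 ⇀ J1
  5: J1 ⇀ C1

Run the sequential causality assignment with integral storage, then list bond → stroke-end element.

β2 stroke at J2  (Se1 (Se) sets effort on bond)
β4 stroke at Sf1  (source Sf1 imposes f)
β5 stroke at J1  (C1 integral (e out))
β0 stroke at J2  (J1 effort already set via bond 5)
β1 stroke at J3  (only one flow-in slot at J2)
β3 stroke at R1  (J3 needs exactly one f-in)

b0 stroke→J2
b1 stroke→J3
b2 stroke→J2
b3 stroke→R1
b4 stroke→Sf1
b5 stroke→J1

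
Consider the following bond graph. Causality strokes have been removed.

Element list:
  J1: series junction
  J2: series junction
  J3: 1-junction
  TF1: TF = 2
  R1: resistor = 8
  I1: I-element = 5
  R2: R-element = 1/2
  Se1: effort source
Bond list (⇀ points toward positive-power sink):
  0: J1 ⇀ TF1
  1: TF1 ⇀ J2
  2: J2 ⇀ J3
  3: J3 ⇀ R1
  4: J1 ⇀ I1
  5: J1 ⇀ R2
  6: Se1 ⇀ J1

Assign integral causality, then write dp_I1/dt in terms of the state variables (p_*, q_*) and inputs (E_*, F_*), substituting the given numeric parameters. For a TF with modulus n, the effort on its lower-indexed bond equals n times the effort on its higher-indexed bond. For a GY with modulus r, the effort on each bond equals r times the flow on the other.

dp_I1/dt = E_Se1 - 13*p_I1/2

bond 6 stroke→J1  (Se1 fixes effort; stroke away)
bond 4 stroke→I1  (I1: I, integral causality)
bond 0 stroke→J1  (1-jn J1 has f-setter on 4)
bond 5 stroke→J1  (1-jn J1 has f-setter on 4)
bond 1 stroke→TF1  (TF1: transformer flips bond 0)
bond 2 stroke→J2  (J2 flow already set via bond 1)
bond 3 stroke→J3  (J3: bond 2 brought flow, rest push out)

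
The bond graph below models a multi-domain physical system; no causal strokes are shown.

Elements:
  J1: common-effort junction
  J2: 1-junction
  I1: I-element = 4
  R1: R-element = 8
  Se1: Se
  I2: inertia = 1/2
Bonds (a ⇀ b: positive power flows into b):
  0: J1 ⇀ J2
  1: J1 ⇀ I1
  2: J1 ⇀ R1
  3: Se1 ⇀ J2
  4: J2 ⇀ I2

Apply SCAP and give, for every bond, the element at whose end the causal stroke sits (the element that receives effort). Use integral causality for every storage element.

bond 0 →J2
bond 1 →I1
bond 2 →J1
bond 3 →J2
bond 4 →I2

bond 3 |J2  (source Se1 imposes e)
bond 1 |I1  (I1: I, integral causality)
bond 4 |I2  (I2: I, integral causality)
bond 0 |J2  (1-jn J2 has f-setter on 4)
bond 2 |J1  (only one effort-in slot at J1)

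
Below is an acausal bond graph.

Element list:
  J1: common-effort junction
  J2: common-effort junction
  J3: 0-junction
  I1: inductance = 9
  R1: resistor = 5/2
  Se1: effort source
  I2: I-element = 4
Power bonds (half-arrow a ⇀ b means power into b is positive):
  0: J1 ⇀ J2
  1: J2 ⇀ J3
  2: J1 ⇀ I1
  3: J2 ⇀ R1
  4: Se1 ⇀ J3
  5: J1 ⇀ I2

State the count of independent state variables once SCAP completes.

b4 |J3  (source Se1 imposes e)
b1 |J2  (J3: bond 4 brought effort, rest push out)
b0 |J1  (J2 effort already set via bond 1)
b3 |R1  (J2: bond 1 brought effort, rest push out)
b2 |I1  (common-e at J1 fixed by 0)
b5 |I2  (J1: bond 0 brought effort, rest push out)

2  (I1, I2 all integral)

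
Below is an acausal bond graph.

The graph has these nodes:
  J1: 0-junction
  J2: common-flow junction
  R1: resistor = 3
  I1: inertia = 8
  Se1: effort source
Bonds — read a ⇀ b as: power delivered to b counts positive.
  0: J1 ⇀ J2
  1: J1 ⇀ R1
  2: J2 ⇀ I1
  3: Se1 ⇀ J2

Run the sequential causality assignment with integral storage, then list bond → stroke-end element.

#0 stroke→J2
#1 stroke→J1
#2 stroke→I1
#3 stroke→J2

bond 3 stroke at J2  (Se1: effort source, stroke at far end)
bond 2 stroke at I1  (prefer integral on I1)
bond 0 stroke at J2  (J2: bond 2 brought flow, rest push out)
bond 1 stroke at J1  (J1 needs exactly one e-in)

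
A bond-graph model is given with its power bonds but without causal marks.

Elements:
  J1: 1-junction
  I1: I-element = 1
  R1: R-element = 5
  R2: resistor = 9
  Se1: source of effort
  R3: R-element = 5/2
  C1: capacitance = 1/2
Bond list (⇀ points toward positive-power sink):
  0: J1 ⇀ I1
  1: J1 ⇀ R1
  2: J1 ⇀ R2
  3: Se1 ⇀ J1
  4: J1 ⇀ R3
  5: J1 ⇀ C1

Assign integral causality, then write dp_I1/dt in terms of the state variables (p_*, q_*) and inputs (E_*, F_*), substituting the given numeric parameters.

dp_I1/dt = E_Se1 - 33*p_I1/2 - 2*q_C1

#3 stroke at J1  (Se1 (Se) sets effort on bond)
#0 stroke at I1  (I1 outputs flow p/I1)
#1 stroke at J1  (1-jn J1 has f-setter on 0)
#2 stroke at J1  (common-f at J1 fixed by 0)
#4 stroke at J1  (J1: bond 0 brought flow, rest push out)
#5 stroke at J1  (common-f at J1 fixed by 0)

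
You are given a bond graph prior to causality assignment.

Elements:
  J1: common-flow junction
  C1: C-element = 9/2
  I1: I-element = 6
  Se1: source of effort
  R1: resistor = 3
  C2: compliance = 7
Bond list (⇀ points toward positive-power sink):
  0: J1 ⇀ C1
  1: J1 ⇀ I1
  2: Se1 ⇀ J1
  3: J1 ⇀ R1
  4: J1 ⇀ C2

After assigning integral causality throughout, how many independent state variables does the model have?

#2 →J1  (Se1: effort source, stroke at far end)
#0 →J1  (C1: C, integral causality)
#1 →I1  (I1 outputs flow p/I1)
#3 →J1  (1-jn J1 has f-setter on 1)
#4 →J1  (J1: bond 1 brought flow, rest push out)

3  (C1, C2, I1 all integral)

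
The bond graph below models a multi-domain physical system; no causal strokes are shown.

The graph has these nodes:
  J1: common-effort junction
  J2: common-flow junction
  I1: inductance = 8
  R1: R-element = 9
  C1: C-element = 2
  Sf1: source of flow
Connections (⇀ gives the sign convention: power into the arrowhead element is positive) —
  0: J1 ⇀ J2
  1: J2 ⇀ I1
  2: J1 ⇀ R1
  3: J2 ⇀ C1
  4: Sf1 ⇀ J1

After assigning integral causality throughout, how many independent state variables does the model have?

β4 stroke→Sf1  (Sf1 fixes flow; stroke at Sf1)
β1 stroke→I1  (I1 outputs flow p/I1)
β0 stroke→J2  (common-f at J2 fixed by 1)
β3 stroke→J2  (J2 flow already set via bond 1)
β2 stroke→J1  (J1: last free bond brings effort in)

2  (C1, I1 all integral)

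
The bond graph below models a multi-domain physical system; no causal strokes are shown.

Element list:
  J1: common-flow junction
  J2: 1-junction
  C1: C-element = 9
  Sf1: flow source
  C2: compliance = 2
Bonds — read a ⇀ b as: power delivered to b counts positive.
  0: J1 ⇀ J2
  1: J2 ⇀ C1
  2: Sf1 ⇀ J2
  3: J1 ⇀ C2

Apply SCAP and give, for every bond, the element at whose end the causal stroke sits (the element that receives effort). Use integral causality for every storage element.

bond 0 |J2
bond 1 |J2
bond 2 |Sf1
bond 3 |J1

β2 →Sf1  (Sf1 (Sf) sets flow on bond)
β0 →J2  (J2 flow already set via bond 2)
β1 →J2  (J2 flow already set via bond 2)
β3 →J1  (common-f at J1 fixed by 0)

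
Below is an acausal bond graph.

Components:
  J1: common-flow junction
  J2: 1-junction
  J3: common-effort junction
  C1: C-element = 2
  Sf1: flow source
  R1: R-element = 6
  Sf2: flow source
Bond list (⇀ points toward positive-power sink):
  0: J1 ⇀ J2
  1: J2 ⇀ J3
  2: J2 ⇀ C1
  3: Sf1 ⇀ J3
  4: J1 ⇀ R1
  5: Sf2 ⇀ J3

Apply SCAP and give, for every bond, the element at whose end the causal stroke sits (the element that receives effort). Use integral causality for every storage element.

bond 3 stroke at Sf1  (Sf1 fixes flow; stroke at Sf1)
bond 5 stroke at Sf2  (Sf2: flow source, stroke at near end)
bond 1 stroke at J3  (closing 0-jn rule on J3)
bond 0 stroke at J2  (J2 flow already set via bond 1)
bond 2 stroke at J2  (1-jn J2 has f-setter on 1)
bond 4 stroke at J1  (1-jn J1 has f-setter on 0)

bond 0 stroke at J2
bond 1 stroke at J3
bond 2 stroke at J2
bond 3 stroke at Sf1
bond 4 stroke at J1
bond 5 stroke at Sf2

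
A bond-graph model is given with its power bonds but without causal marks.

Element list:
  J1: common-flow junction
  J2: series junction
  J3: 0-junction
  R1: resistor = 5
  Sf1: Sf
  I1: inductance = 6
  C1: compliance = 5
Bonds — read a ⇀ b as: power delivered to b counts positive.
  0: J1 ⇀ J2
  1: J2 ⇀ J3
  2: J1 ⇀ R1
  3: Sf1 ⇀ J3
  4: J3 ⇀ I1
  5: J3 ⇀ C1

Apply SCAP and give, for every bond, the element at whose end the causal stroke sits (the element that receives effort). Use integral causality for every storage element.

#0 |J1
#1 |J2
#2 |R1
#3 |Sf1
#4 |I1
#5 |J3

bond 3 stroke→Sf1  (Sf1 fixes flow; stroke at Sf1)
bond 4 stroke→I1  (I1 outputs flow p/I1)
bond 5 stroke→J3  (C1 integral (e out))
bond 1 stroke→J2  (J3: bond 5 brought effort, rest push out)
bond 0 stroke→J1  (J2: last free bond brings flow in)
bond 2 stroke→R1  (J1: last free bond brings flow in)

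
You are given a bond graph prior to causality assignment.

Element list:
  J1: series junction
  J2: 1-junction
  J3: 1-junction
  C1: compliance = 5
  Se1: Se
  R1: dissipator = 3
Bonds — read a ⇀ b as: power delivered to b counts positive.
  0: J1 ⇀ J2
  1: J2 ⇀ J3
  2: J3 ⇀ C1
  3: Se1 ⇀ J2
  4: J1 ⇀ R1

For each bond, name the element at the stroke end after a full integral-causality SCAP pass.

#3 stroke→J2  (Se1 fixes effort; stroke away)
#2 stroke→J3  (prefer integral on C1)
#1 stroke→J2  (J3 needs exactly one f-in)
#0 stroke→J1  (only one flow-in slot at J2)
#4 stroke→R1  (J1: last free bond brings flow in)

#0 stroke at J1
#1 stroke at J2
#2 stroke at J3
#3 stroke at J2
#4 stroke at R1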